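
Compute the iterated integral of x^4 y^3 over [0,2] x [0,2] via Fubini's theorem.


By Fubini's theorem, the double integral factors as a product of single integrals:
Step 1: integral_0^2 x^4 dx = [x^5/5] from 0 to 2
     = 2^5/5 = 6.4
Step 2: integral_0^2 y^3 dy = [y^4/4] from 0 to 2
     = 2^4/4 = 4
Step 3: Double integral = 6.4 * 4 = 25.6


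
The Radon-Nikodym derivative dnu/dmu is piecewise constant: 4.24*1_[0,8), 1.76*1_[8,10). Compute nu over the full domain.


Integrate each piece of the Radon-Nikodym derivative:
Step 1: integral_0^8 4.24 dx = 4.24*(8-0) = 4.24*8 = 33.92
Step 2: integral_8^10 1.76 dx = 1.76*(10-8) = 1.76*2 = 3.52
Total: 33.92 + 3.52 = 37.44


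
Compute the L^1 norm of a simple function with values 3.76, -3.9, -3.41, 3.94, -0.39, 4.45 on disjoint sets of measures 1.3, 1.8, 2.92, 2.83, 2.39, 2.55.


Step 1: Compute |f_i|^1 for each value:
  |3.76|^1 = 3.76
  |-3.9|^1 = 3.9
  |-3.41|^1 = 3.41
  |3.94|^1 = 3.94
  |-0.39|^1 = 0.39
  |4.45|^1 = 4.45
Step 2: Multiply by measures and sum:
  3.76 * 1.3 = 4.888
  3.9 * 1.8 = 7.02
  3.41 * 2.92 = 9.9572
  3.94 * 2.83 = 11.1502
  0.39 * 2.39 = 0.9321
  4.45 * 2.55 = 11.3475
Sum = 4.888 + 7.02 + 9.9572 + 11.1502 + 0.9321 + 11.3475 = 45.295
Step 3: Take the p-th root:
||f||_1 = (45.295)^(1/1) = 45.295


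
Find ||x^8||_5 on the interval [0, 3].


Step 1: ||f||_5 = (integral_0^3 |x^8|^5 dx)^(1/5)
     = (integral_0^3 x^40 dx)^(1/5)
Step 2: integral_0^3 x^40 dx = [x^41/(41)] from 0 to 3 = 3^41/41
     = 36472996377170786403/41 = 8.895853e+17
Step 3: ||f||_5 = (8.895853e+17)^(1/5) = 3888.996187


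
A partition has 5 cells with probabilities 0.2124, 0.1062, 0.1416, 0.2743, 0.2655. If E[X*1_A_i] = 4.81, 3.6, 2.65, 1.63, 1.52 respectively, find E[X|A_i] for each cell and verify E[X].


For each cell A_i: E[X|A_i] = E[X*1_A_i] / P(A_i)
Step 1: E[X|A_1] = 4.81 / 0.2124 = 22.645951
Step 2: E[X|A_2] = 3.6 / 0.1062 = 33.898305
Step 3: E[X|A_3] = 2.65 / 0.1416 = 18.714689
Step 4: E[X|A_4] = 1.63 / 0.2743 = 5.942399
Step 5: E[X|A_5] = 1.52 / 0.2655 = 5.725047
Verification: E[X] = sum E[X*1_A_i] = 4.81 + 3.6 + 2.65 + 1.63 + 1.52 = 14.21


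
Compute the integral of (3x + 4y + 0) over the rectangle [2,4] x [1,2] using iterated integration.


By Fubini, integrate in x first, then y.
Step 1: Fix y, integrate over x in [2,4]:
  integral(3x + 4y + 0, x=2..4)
  = 3*(4^2 - 2^2)/2 + (4y + 0)*(4 - 2)
  = 18 + (4y + 0)*2
  = 18 + 8y + 0
  = 18 + 8y
Step 2: Integrate over y in [1,2]:
  integral(18 + 8y, y=1..2)
  = 18*1 + 8*(2^2 - 1^2)/2
  = 18 + 12
  = 30


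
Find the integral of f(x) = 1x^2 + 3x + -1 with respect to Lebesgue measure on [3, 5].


The Lebesgue integral of a Riemann-integrable function agrees with the Riemann integral.
Antiderivative F(x) = (1/3)x^3 + (3/2)x^2 + -1x
F(5) = (1/3)*5^3 + (3/2)*5^2 + -1*5
     = (1/3)*125 + (3/2)*25 + -1*5
     = 41.666667 + 37.5 + -5
     = 74.166667
F(3) = 19.5
Integral = F(5) - F(3) = 74.166667 - 19.5 = 54.666667


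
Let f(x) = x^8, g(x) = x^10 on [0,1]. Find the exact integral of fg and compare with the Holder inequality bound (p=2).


Step 1: Exact integral of f*g = integral(x^18, 0, 1) = 1/19
     = 0.052632
Step 2: Holder bound with p=2, q=2:
  ||f||_p = (integral x^16 dx)^(1/2) = (1/17)^(1/2) = 0.242536
  ||g||_q = (integral x^20 dx)^(1/2) = (1/21)^(1/2) = 0.218218
Step 3: Holder bound = ||f||_p * ||g||_q = 0.242536 * 0.218218 = 0.052926
Verification: 0.052632 <= 0.052926 (Holder holds)


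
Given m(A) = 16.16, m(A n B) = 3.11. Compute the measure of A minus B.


m(A \ B) = m(A) - m(A n B)
= 16.16 - 3.11
= 13.05


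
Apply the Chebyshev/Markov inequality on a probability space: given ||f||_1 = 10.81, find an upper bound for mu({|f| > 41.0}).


Chebyshev/Markov inequality: mu(|f| > eps) <= (||f||_p / eps)^p
Step 1: ||f||_1 / eps = 10.81 / 41.0 = 0.263659
Step 2: Raise to power p = 1:
  (0.263659)^1 = 0.263659
Step 3: Therefore mu(|f| > 41.0) <= 0.263659


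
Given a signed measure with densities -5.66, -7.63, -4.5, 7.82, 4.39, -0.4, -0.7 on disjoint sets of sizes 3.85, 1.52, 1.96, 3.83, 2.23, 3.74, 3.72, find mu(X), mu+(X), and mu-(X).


Step 1: Compute signed measure on each set:
  Set 1: -5.66 * 3.85 = -21.791
  Set 2: -7.63 * 1.52 = -11.5976
  Set 3: -4.5 * 1.96 = -8.82
  Set 4: 7.82 * 3.83 = 29.9506
  Set 5: 4.39 * 2.23 = 9.7897
  Set 6: -0.4 * 3.74 = -1.496
  Set 7: -0.7 * 3.72 = -2.604
Step 2: Total signed measure = (-21.791) + (-11.5976) + (-8.82) + (29.9506) + (9.7897) + (-1.496) + (-2.604)
     = -6.5683
Step 3: Positive part mu+(X) = sum of positive contributions = 39.7403
Step 4: Negative part mu-(X) = |sum of negative contributions| = 46.3086


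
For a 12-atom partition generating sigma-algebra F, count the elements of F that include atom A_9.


Each element of F is a union of some subset S of the 12 atoms.
The element contains A_9 iff A_9 is in S.
So we count subsets S of {A_1,...,A_12} with A_9 in S: choose freely among the other 11 atoms.
Count = 2^(12-1) = 2^11 = 2048.


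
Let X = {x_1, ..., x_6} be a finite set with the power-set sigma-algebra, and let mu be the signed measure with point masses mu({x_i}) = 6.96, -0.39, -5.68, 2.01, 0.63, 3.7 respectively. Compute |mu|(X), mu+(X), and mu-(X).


Step 1: Every measurable set is a union of atoms (the cells / points), so a Hahn decomposition is
  obtained by grouping atoms by sign: P = union of atoms with mu > 0, N = union of the remaining atoms.
  Atoms in P (indices): 1, 4, 5, 6;  atoms in N (indices): 2, 3
  Positive values: 6.96, 2.01, 0.63, 3.7
  Negative values: -0.39, -5.68
Step 2: mu+(X) = mu(P) = sum of positive atom values = 13.3
Step 3: mu-(X) = -mu(N) = sum of |negative atom values| = 6.07
Step 4: |mu|(X) = mu+(X) + mu-(X) = 13.3 + 6.07 = 19.37


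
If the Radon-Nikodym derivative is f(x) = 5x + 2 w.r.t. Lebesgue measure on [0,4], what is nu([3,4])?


nu(A) = integral_A (dnu/dmu) dmu = integral_3^4 (5x + 2) dx
Step 1: Antiderivative F(x) = (5/2)x^2 + 2x
Step 2: F(4) = (5/2)*4^2 + 2*4 = 40 + 8 = 48
Step 3: F(3) = (5/2)*3^2 + 2*3 = 22.5 + 6 = 28.5
Step 4: nu([3,4]) = F(4) - F(3) = 48 - 28.5 = 19.5


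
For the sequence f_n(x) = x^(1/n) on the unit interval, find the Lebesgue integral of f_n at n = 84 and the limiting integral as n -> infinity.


At n = 84: f_84(x) = x^(1/84).
Step 1: integral(x^(1/84), 0, 1) = [x^(1/84+1) / (1/84+1)] from 0 to 1
     = 1 / (1/84 + 1) = 1 / ((84+1)/84) = 84/(84+1)
     = 84/85 = 0.988235
Step 2: As n -> infinity, f_n(x) = x^(1/n) -> 1 for x in (0,1], and f_n is increasing in n.
By MCT, lim_n integral(f_n) = integral(lim_n f_n) = integral(1, 0, 1) = 1.
Step 3: Verify convergence: 84/85 = 0.988235 -> 1


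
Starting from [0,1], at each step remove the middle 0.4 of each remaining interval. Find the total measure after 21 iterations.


Step 1: At each step, fraction remaining = 1 - 0.4 = 0.6
Step 2: After 21 steps, measure = (0.6)^21
Result = 2.193695e-05


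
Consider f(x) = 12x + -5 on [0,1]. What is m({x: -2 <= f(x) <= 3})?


f^(-1)([-2, 3]) = {x : -2 <= 12x + -5 <= 3}
Solving: (-2 - -5)/12 <= x <= (3 - -5)/12
= [0.25, 0.666667]
Intersecting with [0,1]: [0.25, 0.666667]
Measure = 0.666667 - 0.25 = 0.416667


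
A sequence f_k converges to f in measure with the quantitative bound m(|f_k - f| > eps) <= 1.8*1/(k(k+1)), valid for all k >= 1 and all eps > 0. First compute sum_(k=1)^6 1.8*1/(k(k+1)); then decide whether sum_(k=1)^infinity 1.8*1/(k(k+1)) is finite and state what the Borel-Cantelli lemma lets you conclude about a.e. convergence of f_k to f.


Step 1: List the terms 1.8*1/(k(k+1)) for k = 1 to 6:
  k=1: 0.9
  k=2: 0.3
  k=3: 0.15
  k=4: 0.09
  k=5: 0.06
  k=6: 0.042857
Step 2: Partial sum = 0.9 + 0.3 + 0.15 + 0.09 + 0.06 + 0.042857
     = 1.542857
Step 3: The full series sum_(k>=1) 1.8*1/(k(k+1)) converges (telescoping series sum 1/(k(k+1)) = 1; a constant multiple of a convergent series converges).
Step 4: Fix eps > 0. Since sum_k m(|f_k - f| > eps) < infinity, the Borel-Cantelli lemma gives
        m(limsup_k {|f_k - f| > eps}) = 0, i.e. for a.e. x, |f_k(x) - f(x)| <= eps for all large k.
        Applying this with eps = 1/j for j = 1, 2, ... and intersecting the countably many full-measure sets,
        for a.e. x we get limsup_k |f_k(x) - f(x)| <= 1/j for every j, hence f_k -> f almost everywhere.
Conclusion: series converges; Borel-Cantelli yields f_k -> f a.e.


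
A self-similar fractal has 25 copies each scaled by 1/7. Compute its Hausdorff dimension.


For a self-similar set with N copies scaled by 1/r:
dim_H = log(N)/log(r) = log(25)/log(7)
= 3.218876/1.94591
= 1.654175


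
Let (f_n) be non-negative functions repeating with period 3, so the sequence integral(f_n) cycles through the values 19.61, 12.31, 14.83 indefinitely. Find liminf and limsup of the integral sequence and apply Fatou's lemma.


The sequence (integral(f_n)) is periodic with period 3, repeating the values 19.61, 12.31, 14.83 indefinitely.
Step 1: For a periodic sequence, every tail (a_m, a_(m+1), ...) contains all 3 period values infinitely often.
Step 2: Hence inf of every tail = min of the period values = min(19.61, 12.31, 14.83) = 12.31.
        liminf_n integral(f_n) = sup over m of (inf of tail from m) = 12.31.
Step 3: Similarly sup of every tail = max of the period values = 19.61.
        limsup_n integral(f_n) = 19.61.
Step 4: Fatou's lemma: integral(liminf_n f_n) <= liminf_n integral(f_n) = 12.31.
        So the integral of the pointwise liminf is at most 12.31.


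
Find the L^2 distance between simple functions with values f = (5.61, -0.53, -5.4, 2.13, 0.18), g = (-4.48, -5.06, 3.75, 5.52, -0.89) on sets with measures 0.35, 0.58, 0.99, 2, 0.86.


Step 1: Compute differences f_i - g_i:
  5.61 - -4.48 = 10.09
  -0.53 - -5.06 = 4.53
  -5.4 - 3.75 = -9.15
  2.13 - 5.52 = -3.39
  0.18 - -0.89 = 1.07
Step 2: Compute |diff|^2 * measure for each set:
  |10.09|^2 * 0.35 = 101.8081 * 0.35 = 35.632835
  |4.53|^2 * 0.58 = 20.5209 * 0.58 = 11.902122
  |-9.15|^2 * 0.99 = 83.7225 * 0.99 = 82.885275
  |-3.39|^2 * 2 = 11.4921 * 2 = 22.9842
  |1.07|^2 * 0.86 = 1.1449 * 0.86 = 0.984614
Step 3: Sum = 154.389046
Step 4: ||f-g||_2 = (154.389046)^(1/2) = 12.425339


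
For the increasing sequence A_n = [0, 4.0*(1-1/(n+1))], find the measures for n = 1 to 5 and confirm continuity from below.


By continuity of measure from below: if A_n increases to A, then m(A_n) -> m(A).
Here A = [0, 4.0], so m(A) = 4
Step 1: a_1 = 4.0*(1 - 1/2) = 2, m(A_1) = 2
Step 2: a_2 = 4.0*(1 - 1/3) = 2.6667, m(A_2) = 2.6667
Step 3: a_3 = 4.0*(1 - 1/4) = 3, m(A_3) = 3
Step 4: a_4 = 4.0*(1 - 1/5) = 3.2, m(A_4) = 3.2
Step 5: a_5 = 4.0*(1 - 1/6) = 3.3333, m(A_5) = 3.3333
Limit: m(A_n) -> m([0,4.0]) = 4


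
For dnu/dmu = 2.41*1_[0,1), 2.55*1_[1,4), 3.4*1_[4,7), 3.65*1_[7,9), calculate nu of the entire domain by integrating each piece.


Integrate each piece of the Radon-Nikodym derivative:
Step 1: integral_0^1 2.41 dx = 2.41*(1-0) = 2.41*1 = 2.41
Step 2: integral_1^4 2.55 dx = 2.55*(4-1) = 2.55*3 = 7.65
Step 3: integral_4^7 3.4 dx = 3.4*(7-4) = 3.4*3 = 10.2
Step 4: integral_7^9 3.65 dx = 3.65*(9-7) = 3.65*2 = 7.3
Total: 2.41 + 7.65 + 10.2 + 7.3 = 27.56


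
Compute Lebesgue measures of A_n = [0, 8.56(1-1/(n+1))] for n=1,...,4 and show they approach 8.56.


By continuity of measure from below: if A_n increases to A, then m(A_n) -> m(A).
Here A = [0, 8.56], so m(A) = 8.56
Step 1: a_1 = 8.56*(1 - 1/2) = 4.28, m(A_1) = 4.28
Step 2: a_2 = 8.56*(1 - 1/3) = 5.7067, m(A_2) = 5.7067
Step 3: a_3 = 8.56*(1 - 1/4) = 6.42, m(A_3) = 6.42
Step 4: a_4 = 8.56*(1 - 1/5) = 6.848, m(A_4) = 6.848
Limit: m(A_n) -> m([0,8.56]) = 8.56


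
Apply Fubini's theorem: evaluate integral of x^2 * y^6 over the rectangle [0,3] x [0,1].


By Fubini's theorem, the double integral factors as a product of single integrals:
Step 1: integral_0^3 x^2 dx = [x^3/3] from 0 to 3
     = 3^3/3 = 9
Step 2: integral_0^1 y^6 dy = [y^7/7] from 0 to 1
     = 1^7/7 = 0.142857
Step 3: Double integral = 9 * 0.142857 = 1.285714


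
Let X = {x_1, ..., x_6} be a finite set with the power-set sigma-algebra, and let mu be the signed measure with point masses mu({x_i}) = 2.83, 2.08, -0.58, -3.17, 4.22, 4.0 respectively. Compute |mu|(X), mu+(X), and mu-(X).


Step 1: Every measurable set is a union of atoms (the cells / points), so a Hahn decomposition is
  obtained by grouping atoms by sign: P = union of atoms with mu > 0, N = union of the remaining atoms.
  Atoms in P (indices): 1, 2, 5, 6;  atoms in N (indices): 3, 4
  Positive values: 2.83, 2.08, 4.22, 4
  Negative values: -0.58, -3.17
Step 2: mu+(X) = mu(P) = sum of positive atom values = 13.13
Step 3: mu-(X) = -mu(N) = sum of |negative atom values| = 3.75
Step 4: |mu|(X) = mu+(X) + mu-(X) = 13.13 + 3.75 = 16.88


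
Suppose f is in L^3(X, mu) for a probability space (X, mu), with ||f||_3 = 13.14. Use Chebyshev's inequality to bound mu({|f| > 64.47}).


Chebyshev/Markov inequality: mu(|f| > eps) <= (||f||_p / eps)^p
Step 1: ||f||_3 / eps = 13.14 / 64.47 = 0.203816
Step 2: Raise to power p = 3:
  (0.203816)^3 = 0.008467
Step 3: Therefore mu(|f| > 64.47) <= 0.008467


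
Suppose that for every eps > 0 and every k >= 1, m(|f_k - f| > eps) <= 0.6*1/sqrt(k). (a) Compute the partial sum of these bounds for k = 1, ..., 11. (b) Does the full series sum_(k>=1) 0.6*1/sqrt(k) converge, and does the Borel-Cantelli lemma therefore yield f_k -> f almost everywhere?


Step 1: List the terms 0.6*1/sqrt(k) for k = 1 to 11:
  k=1: 0.6
  k=2: 0.424264
  k=3: 0.34641
  k=4: 0.3
  k=5: 0.268328
  k=6: 0.244949
  k=7: 0.226779
  k=8: 0.212132
  k=9: 0.2
  k=10: 0.189737
  k=11: 0.180907
Step 2: Partial sum = 0.6 + 0.424264 + 0.34641 + 0.3 + 0.268328 + 0.244949 + 0.226779 + 0.212132 + 0.2 + 0.189737 + 0.180907
     = 3.193506
Step 3: The full series sum_(k>=1) 0.6*1/sqrt(k) diverges (p-series with p = 1/2 <= 1; a nonzero constant multiple of a divergent series diverges).
Step 4: The (first) Borel-Cantelli lemma requires a summable sequence of measures, so it does not apply here;
        from this bound alone no conclusion about a.e. convergence can be drawn (convergence in measure still
        gives an a.e.-convergent subsequence, but not a.e. convergence of the whole sequence).
Conclusion: series diverges; Borel-Cantelli is inconclusive about a.e. convergence of f_k.


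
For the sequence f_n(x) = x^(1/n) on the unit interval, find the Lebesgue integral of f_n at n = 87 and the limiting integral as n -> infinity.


At n = 87: f_87(x) = x^(1/87).
Step 1: integral(x^(1/87), 0, 1) = [x^(1/87+1) / (1/87+1)] from 0 to 1
     = 1 / (1/87 + 1) = 1 / ((87+1)/87) = 87/(87+1)
     = 87/88 = 0.988636
Step 2: As n -> infinity, f_n(x) = x^(1/n) -> 1 for x in (0,1], and f_n is increasing in n.
By MCT, lim_n integral(f_n) = integral(lim_n f_n) = integral(1, 0, 1) = 1.
Step 3: Verify convergence: 87/88 = 0.988636 -> 1


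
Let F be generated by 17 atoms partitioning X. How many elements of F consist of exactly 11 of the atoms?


Each element of F is a union of some subset of the 17 atoms.
Elements that are unions of exactly 11 atoms correspond to 11-element subsets of the 17 atoms.
Count = C(17, 11) = 17! / (11! * 6!) = 12376.


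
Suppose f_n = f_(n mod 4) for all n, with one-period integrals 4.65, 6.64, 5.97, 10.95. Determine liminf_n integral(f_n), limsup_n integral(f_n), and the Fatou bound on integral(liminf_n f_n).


The sequence (integral(f_n)) is periodic with period 4, repeating the values 4.65, 6.64, 5.97, 10.95 indefinitely.
Step 1: For a periodic sequence, every tail (a_m, a_(m+1), ...) contains all 4 period values infinitely often.
Step 2: Hence inf of every tail = min of the period values = min(4.65, 6.64, 5.97, 10.95) = 4.65.
        liminf_n integral(f_n) = sup over m of (inf of tail from m) = 4.65.
Step 3: Similarly sup of every tail = max of the period values = 10.95.
        limsup_n integral(f_n) = 10.95.
Step 4: Fatou's lemma: integral(liminf_n f_n) <= liminf_n integral(f_n) = 4.65.
        So the integral of the pointwise liminf is at most 4.65.


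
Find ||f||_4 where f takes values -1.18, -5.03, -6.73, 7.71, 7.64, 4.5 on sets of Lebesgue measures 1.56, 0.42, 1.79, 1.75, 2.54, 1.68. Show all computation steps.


Step 1: Compute |f_i|^4 for each value:
  |-1.18|^4 = 1.938778
  |-5.03|^4 = 640.135541
  |-6.73|^4 = 2051.44679
  |7.71|^4 = 3533.601025
  |7.64|^4 = 3407.010204
  |4.5|^4 = 410.0625
Step 2: Multiply by measures and sum:
  1.938778 * 1.56 = 3.024493
  640.135541 * 0.42 = 268.856927
  2051.44679 * 1.79 = 3672.089755
  3533.601025 * 1.75 = 6183.801793
  3407.010204 * 2.54 = 8653.805919
  410.0625 * 1.68 = 688.905
Sum = 3.024493 + 268.856927 + 3672.089755 + 6183.801793 + 8653.805919 + 688.905 = 19470.483887
Step 3: Take the p-th root:
||f||_4 = (19470.483887)^(1/4) = 11.812564


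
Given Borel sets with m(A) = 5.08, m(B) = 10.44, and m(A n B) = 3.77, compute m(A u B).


By inclusion-exclusion: m(A u B) = m(A) + m(B) - m(A n B)
= 5.08 + 10.44 - 3.77
= 11.75


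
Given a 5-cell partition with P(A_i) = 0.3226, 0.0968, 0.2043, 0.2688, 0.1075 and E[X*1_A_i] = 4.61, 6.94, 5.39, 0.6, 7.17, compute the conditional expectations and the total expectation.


For each cell A_i: E[X|A_i] = E[X*1_A_i] / P(A_i)
Step 1: E[X|A_1] = 4.61 / 0.3226 = 14.290143
Step 2: E[X|A_2] = 6.94 / 0.0968 = 71.694215
Step 3: E[X|A_3] = 5.39 / 0.2043 = 26.38277
Step 4: E[X|A_4] = 0.6 / 0.2688 = 2.232143
Step 5: E[X|A_5] = 7.17 / 0.1075 = 66.697674
Verification: E[X] = sum E[X*1_A_i] = 4.61 + 6.94 + 5.39 + 0.6 + 7.17 = 24.71


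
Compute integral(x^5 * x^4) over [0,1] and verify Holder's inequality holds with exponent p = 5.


Step 1: Exact integral of f*g = integral(x^9, 0, 1) = 1/10
     = 0.1
Step 2: Holder bound with p=5, q=1.25:
  ||f||_p = (integral x^25 dx)^(1/5) = (1/26)^(1/5) = 0.521201
  ||g||_q = (integral x^5 dx)^(1/1.25) = (1/6)^(1/1.25) = 0.238495
Step 3: Holder bound = ||f||_p * ||g||_q = 0.521201 * 0.238495 = 0.124304
Verification: 0.1 <= 0.124304 (Holder holds)


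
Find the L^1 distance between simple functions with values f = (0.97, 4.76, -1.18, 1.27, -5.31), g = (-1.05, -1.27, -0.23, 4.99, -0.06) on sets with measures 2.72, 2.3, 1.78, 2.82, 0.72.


Step 1: Compute differences f_i - g_i:
  0.97 - -1.05 = 2.02
  4.76 - -1.27 = 6.03
  -1.18 - -0.23 = -0.95
  1.27 - 4.99 = -3.72
  -5.31 - -0.06 = -5.25
Step 2: Compute |diff|^1 * measure for each set:
  |2.02|^1 * 2.72 = 2.02 * 2.72 = 5.4944
  |6.03|^1 * 2.3 = 6.03 * 2.3 = 13.869
  |-0.95|^1 * 1.78 = 0.95 * 1.78 = 1.691
  |-3.72|^1 * 2.82 = 3.72 * 2.82 = 10.4904
  |-5.25|^1 * 0.72 = 5.25 * 0.72 = 3.78
Step 3: Sum = 35.3248
Step 4: ||f-g||_1 = (35.3248)^(1/1) = 35.3248


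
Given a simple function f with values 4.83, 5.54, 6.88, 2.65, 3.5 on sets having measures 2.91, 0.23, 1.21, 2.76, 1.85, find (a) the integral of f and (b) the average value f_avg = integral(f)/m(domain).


Step 1: Integral = sum(value_i * measure_i)
= 4.83*2.91 + 5.54*0.23 + 6.88*1.21 + 2.65*2.76 + 3.5*1.85
= 14.0553 + 1.2742 + 8.3248 + 7.314 + 6.475
= 37.4433
Step 2: Total measure of domain = 2.91 + 0.23 + 1.21 + 2.76 + 1.85 = 8.96
Step 3: Average value = 37.4433 / 8.96 = 4.17894


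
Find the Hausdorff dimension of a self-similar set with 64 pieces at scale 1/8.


For a self-similar set with N copies scaled by 1/r:
dim_H = log(N)/log(r) = log(64)/log(8)
= 4.158883/2.079442
= 2


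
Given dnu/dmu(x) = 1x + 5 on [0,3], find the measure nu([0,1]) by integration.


nu(A) = integral_A (dnu/dmu) dmu = integral_0^1 (1x + 5) dx
Step 1: Antiderivative F(x) = (1/2)x^2 + 5x
Step 2: F(1) = (1/2)*1^2 + 5*1 = 0.5 + 5 = 5.5
Step 3: F(0) = (1/2)*0^2 + 5*0 = 0.0 + 0 = 0.0
Step 4: nu([0,1]) = F(1) - F(0) = 5.5 - 0.0 = 5.5


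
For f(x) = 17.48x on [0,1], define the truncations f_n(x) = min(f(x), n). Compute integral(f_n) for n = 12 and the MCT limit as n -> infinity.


f(x) = 17.48x on [0,1]; f_n(x) = min(17.48x, n). At n = 12:
Step 1: f(x) reaches 12 at x = 12/17.48 = 0.686499
Step 2: integral(f_12) = integral(17.48x, 0, 0.686499) + integral(12, 0.686499, 1)
       = 17.48*0.686499^2/2 + 12*(1 - 0.686499)
       = 4.118993 + 3.762014
       = 7.881007
Step 3: As n -> infinity, f_n increases to f, so by MCT integral(f_n) -> integral(f) = 17.48/2 = 8.74.
Convergence: integral(f_12) = 7.881007 -> 8.74 as n -> infinity


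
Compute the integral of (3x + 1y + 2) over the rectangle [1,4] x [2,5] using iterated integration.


By Fubini, integrate in x first, then y.
Step 1: Fix y, integrate over x in [1,4]:
  integral(3x + 1y + 2, x=1..4)
  = 3*(4^2 - 1^2)/2 + (1y + 2)*(4 - 1)
  = 22.5 + (1y + 2)*3
  = 22.5 + 3y + 6
  = 28.5 + 3y
Step 2: Integrate over y in [2,5]:
  integral(28.5 + 3y, y=2..5)
  = 28.5*3 + 3*(5^2 - 2^2)/2
  = 85.5 + 31.5
  = 117


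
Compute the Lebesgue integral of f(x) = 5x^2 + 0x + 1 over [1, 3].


The Lebesgue integral of a Riemann-integrable function agrees with the Riemann integral.
Antiderivative F(x) = (5/3)x^3 + (0/2)x^2 + 1x
F(3) = (5/3)*3^3 + (0/2)*3^2 + 1*3
     = (5/3)*27 + (0/2)*9 + 1*3
     = 45 + 0.0 + 3
     = 48
F(1) = 2.666667
Integral = F(3) - F(1) = 48 - 2.666667 = 45.333333


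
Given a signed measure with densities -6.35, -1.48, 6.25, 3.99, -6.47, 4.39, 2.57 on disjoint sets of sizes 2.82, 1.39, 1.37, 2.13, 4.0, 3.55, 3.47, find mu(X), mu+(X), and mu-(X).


Step 1: Compute signed measure on each set:
  Set 1: -6.35 * 2.82 = -17.907
  Set 2: -1.48 * 1.39 = -2.0572
  Set 3: 6.25 * 1.37 = 8.5625
  Set 4: 3.99 * 2.13 = 8.4987
  Set 5: -6.47 * 4.0 = -25.88
  Set 6: 4.39 * 3.55 = 15.5845
  Set 7: 2.57 * 3.47 = 8.9179
Step 2: Total signed measure = (-17.907) + (-2.0572) + (8.5625) + (8.4987) + (-25.88) + (15.5845) + (8.9179)
     = -4.2806
Step 3: Positive part mu+(X) = sum of positive contributions = 41.5636
Step 4: Negative part mu-(X) = |sum of negative contributions| = 45.8442


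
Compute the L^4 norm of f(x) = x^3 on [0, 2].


Step 1: ||f||_4 = (integral_0^2 |x^3|^4 dx)^(1/4)
     = (integral_0^2 x^12 dx)^(1/4)
Step 2: integral_0^2 x^12 dx = [x^13/(13)] from 0 to 2 = 2^13/13
     = 8192/13 = 630.153846
Step 3: ||f||_4 = (630.153846)^(1/4) = 5.010276


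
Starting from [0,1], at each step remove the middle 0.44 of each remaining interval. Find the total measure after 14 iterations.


Step 1: At each step, fraction remaining = 1 - 0.44 = 0.56
Step 2: After 14 steps, measure = (0.56)^14
Result = 2.982857e-04


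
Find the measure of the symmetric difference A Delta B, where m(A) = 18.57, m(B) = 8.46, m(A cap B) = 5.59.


m(A Delta B) = m(A) + m(B) - 2*m(A n B)
= 18.57 + 8.46 - 2*5.59
= 18.57 + 8.46 - 11.18
= 15.85


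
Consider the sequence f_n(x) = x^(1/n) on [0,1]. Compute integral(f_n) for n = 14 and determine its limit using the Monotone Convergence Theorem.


At n = 14: f_14(x) = x^(1/14).
Step 1: integral(x^(1/14), 0, 1) = [x^(1/14+1) / (1/14+1)] from 0 to 1
     = 1 / (1/14 + 1) = 1 / ((14+1)/14) = 14/(14+1)
     = 14/15 = 0.933333
Step 2: As n -> infinity, f_n(x) = x^(1/n) -> 1 for x in (0,1], and f_n is increasing in n.
By MCT, lim_n integral(f_n) = integral(lim_n f_n) = integral(1, 0, 1) = 1.
Step 3: Verify convergence: 14/15 = 0.933333 -> 1


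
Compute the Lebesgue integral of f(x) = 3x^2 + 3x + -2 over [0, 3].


The Lebesgue integral of a Riemann-integrable function agrees with the Riemann integral.
Antiderivative F(x) = (3/3)x^3 + (3/2)x^2 + -2x
F(3) = (3/3)*3^3 + (3/2)*3^2 + -2*3
     = (3/3)*27 + (3/2)*9 + -2*3
     = 27 + 13.5 + -6
     = 34.5
F(0) = 0.0
Integral = F(3) - F(0) = 34.5 - 0.0 = 34.5


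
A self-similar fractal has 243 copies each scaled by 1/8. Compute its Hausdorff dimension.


For a self-similar set with N copies scaled by 1/r:
dim_H = log(N)/log(r) = log(243)/log(8)
= 5.493061/2.079442
= 2.641604


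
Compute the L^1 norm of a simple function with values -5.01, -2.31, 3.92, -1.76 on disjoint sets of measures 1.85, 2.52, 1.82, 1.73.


Step 1: Compute |f_i|^1 for each value:
  |-5.01|^1 = 5.01
  |-2.31|^1 = 2.31
  |3.92|^1 = 3.92
  |-1.76|^1 = 1.76
Step 2: Multiply by measures and sum:
  5.01 * 1.85 = 9.2685
  2.31 * 2.52 = 5.8212
  3.92 * 1.82 = 7.1344
  1.76 * 1.73 = 3.0448
Sum = 9.2685 + 5.8212 + 7.1344 + 3.0448 = 25.2689
Step 3: Take the p-th root:
||f||_1 = (25.2689)^(1/1) = 25.2689


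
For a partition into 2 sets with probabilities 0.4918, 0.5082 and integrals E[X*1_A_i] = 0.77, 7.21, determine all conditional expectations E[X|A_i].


For each cell A_i: E[X|A_i] = E[X*1_A_i] / P(A_i)
Step 1: E[X|A_1] = 0.77 / 0.4918 = 1.565677
Step 2: E[X|A_2] = 7.21 / 0.5082 = 14.187328
Verification: E[X] = sum E[X*1_A_i] = 0.77 + 7.21 = 7.98


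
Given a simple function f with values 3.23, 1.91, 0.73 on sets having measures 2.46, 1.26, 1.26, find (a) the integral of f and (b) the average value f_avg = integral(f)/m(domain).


Step 1: Integral = sum(value_i * measure_i)
= 3.23*2.46 + 1.91*1.26 + 0.73*1.26
= 7.9458 + 2.4066 + 0.9198
= 11.2722
Step 2: Total measure of domain = 2.46 + 1.26 + 1.26 = 4.98
Step 3: Average value = 11.2722 / 4.98 = 2.263494


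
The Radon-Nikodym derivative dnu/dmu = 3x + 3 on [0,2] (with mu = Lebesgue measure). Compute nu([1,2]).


nu(A) = integral_A (dnu/dmu) dmu = integral_1^2 (3x + 3) dx
Step 1: Antiderivative F(x) = (3/2)x^2 + 3x
Step 2: F(2) = (3/2)*2^2 + 3*2 = 6 + 6 = 12
Step 3: F(1) = (3/2)*1^2 + 3*1 = 1.5 + 3 = 4.5
Step 4: nu([1,2]) = F(2) - F(1) = 12 - 4.5 = 7.5


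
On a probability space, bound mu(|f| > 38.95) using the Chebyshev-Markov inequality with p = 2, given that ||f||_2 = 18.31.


Chebyshev/Markov inequality: mu(|f| > eps) <= (||f||_p / eps)^p
Step 1: ||f||_2 / eps = 18.31 / 38.95 = 0.47009
Step 2: Raise to power p = 2:
  (0.47009)^2 = 0.220984
Step 3: Therefore mu(|f| > 38.95) <= 0.220984


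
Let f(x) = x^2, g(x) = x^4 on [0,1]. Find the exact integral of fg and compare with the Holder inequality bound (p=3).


Step 1: Exact integral of f*g = integral(x^6, 0, 1) = 1/7
     = 0.142857
Step 2: Holder bound with p=3, q=1.5:
  ||f||_p = (integral x^6 dx)^(1/3) = (1/7)^(1/3) = 0.522758
  ||g||_q = (integral x^6 dx)^(1/1.5) = (1/7)^(1/1.5) = 0.273276
Step 3: Holder bound = ||f||_p * ||g||_q = 0.522758 * 0.273276 = 0.142857
Verification: 0.142857 <= 0.142857 (Holder holds)


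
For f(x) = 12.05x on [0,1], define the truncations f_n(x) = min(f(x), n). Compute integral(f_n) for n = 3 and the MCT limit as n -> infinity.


f(x) = 12.05x on [0,1]; f_n(x) = min(12.05x, n). At n = 3:
Step 1: f(x) reaches 3 at x = 3/12.05 = 0.248963
Step 2: integral(f_3) = integral(12.05x, 0, 0.248963) + integral(3, 0.248963, 1)
       = 12.05*0.248963^2/2 + 3*(1 - 0.248963)
       = 0.373444 + 2.253112
       = 2.626556
Step 3: As n -> infinity, f_n increases to f, so by MCT integral(f_n) -> integral(f) = 12.05/2 = 6.025.
Convergence: integral(f_3) = 2.626556 -> 6.025 as n -> infinity


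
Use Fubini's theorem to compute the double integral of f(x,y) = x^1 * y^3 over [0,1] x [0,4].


By Fubini's theorem, the double integral factors as a product of single integrals:
Step 1: integral_0^1 x^1 dx = [x^2/2] from 0 to 1
     = 1^2/2 = 0.5
Step 2: integral_0^4 y^3 dy = [y^4/4] from 0 to 4
     = 4^4/4 = 64
Step 3: Double integral = 0.5 * 64 = 32


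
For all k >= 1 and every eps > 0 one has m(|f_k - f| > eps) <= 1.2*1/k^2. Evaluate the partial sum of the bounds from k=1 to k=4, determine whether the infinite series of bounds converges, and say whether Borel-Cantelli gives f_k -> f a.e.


Step 1: List the terms 1.2*1/k^2 for k = 1 to 4:
  k=1: 1.2
  k=2: 0.3
  k=3: 0.133333
  k=4: 0.075
Step 2: Partial sum = 1.2 + 0.3 + 0.133333 + 0.075
     = 1.708333
Step 3: The full series sum_(k>=1) 1.2*1/k^2 converges (p-series with p = 2 > 1; a constant multiple of a convergent series converges).
Step 4: Fix eps > 0. Since sum_k m(|f_k - f| > eps) < infinity, the Borel-Cantelli lemma gives
        m(limsup_k {|f_k - f| > eps}) = 0, i.e. for a.e. x, |f_k(x) - f(x)| <= eps for all large k.
        Applying this with eps = 1/j for j = 1, 2, ... and intersecting the countably many full-measure sets,
        for a.e. x we get limsup_k |f_k(x) - f(x)| <= 1/j for every j, hence f_k -> f almost everywhere.
Conclusion: series converges; Borel-Cantelli yields f_k -> f a.e.


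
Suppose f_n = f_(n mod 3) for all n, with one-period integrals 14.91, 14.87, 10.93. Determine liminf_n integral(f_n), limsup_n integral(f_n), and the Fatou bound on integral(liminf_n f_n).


The sequence (integral(f_n)) is periodic with period 3, repeating the values 14.91, 14.87, 10.93 indefinitely.
Step 1: For a periodic sequence, every tail (a_m, a_(m+1), ...) contains all 3 period values infinitely often.
Step 2: Hence inf of every tail = min of the period values = min(14.91, 14.87, 10.93) = 10.93.
        liminf_n integral(f_n) = sup over m of (inf of tail from m) = 10.93.
Step 3: Similarly sup of every tail = max of the period values = 14.91.
        limsup_n integral(f_n) = 14.91.
Step 4: Fatou's lemma: integral(liminf_n f_n) <= liminf_n integral(f_n) = 10.93.
        So the integral of the pointwise liminf is at most 10.93.


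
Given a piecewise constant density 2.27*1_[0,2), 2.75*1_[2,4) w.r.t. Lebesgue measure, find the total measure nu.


Integrate each piece of the Radon-Nikodym derivative:
Step 1: integral_0^2 2.27 dx = 2.27*(2-0) = 2.27*2 = 4.54
Step 2: integral_2^4 2.75 dx = 2.75*(4-2) = 2.75*2 = 5.5
Total: 4.54 + 5.5 = 10.04


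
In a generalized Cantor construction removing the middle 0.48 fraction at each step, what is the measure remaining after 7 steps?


Step 1: At each step, fraction remaining = 1 - 0.48 = 0.52
Step 2: After 7 steps, measure = (0.52)^7
Result = 0.010281


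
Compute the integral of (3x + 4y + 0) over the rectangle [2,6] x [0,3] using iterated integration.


By Fubini, integrate in x first, then y.
Step 1: Fix y, integrate over x in [2,6]:
  integral(3x + 4y + 0, x=2..6)
  = 3*(6^2 - 2^2)/2 + (4y + 0)*(6 - 2)
  = 48 + (4y + 0)*4
  = 48 + 16y + 0
  = 48 + 16y
Step 2: Integrate over y in [0,3]:
  integral(48 + 16y, y=0..3)
  = 48*3 + 16*(3^2 - 0^2)/2
  = 144 + 72
  = 216


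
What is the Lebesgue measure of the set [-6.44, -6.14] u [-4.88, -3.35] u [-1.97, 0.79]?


For pairwise disjoint intervals, m(union) = sum of lengths.
= (-6.14 - -6.44) + (-3.35 - -4.88) + (0.79 - -1.97)
= 0.3 + 1.53 + 2.76
= 4.59


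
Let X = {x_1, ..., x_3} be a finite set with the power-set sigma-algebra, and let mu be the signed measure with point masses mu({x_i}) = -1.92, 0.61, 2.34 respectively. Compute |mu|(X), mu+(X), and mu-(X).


Step 1: Every measurable set is a union of atoms (the cells / points), so a Hahn decomposition is
  obtained by grouping atoms by sign: P = union of atoms with mu > 0, N = union of the remaining atoms.
  Atoms in P (indices): 2, 3;  atoms in N (indices): 1
  Positive values: 0.61, 2.34
  Negative values: -1.92
Step 2: mu+(X) = mu(P) = sum of positive atom values = 2.95
Step 3: mu-(X) = -mu(N) = sum of |negative atom values| = 1.92
Step 4: |mu|(X) = mu+(X) + mu-(X) = 2.95 + 1.92 = 4.87


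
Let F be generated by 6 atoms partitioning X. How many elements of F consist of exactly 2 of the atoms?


Each element of F is a union of some subset of the 6 atoms.
Elements that are unions of exactly 2 atoms correspond to 2-element subsets of the 6 atoms.
Count = C(6, 2) = 6! / (2! * 4!) = 15.


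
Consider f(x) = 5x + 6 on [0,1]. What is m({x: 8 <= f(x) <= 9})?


f^(-1)([8, 9]) = {x : 8 <= 5x + 6 <= 9}
Solving: (8 - 6)/5 <= x <= (9 - 6)/5
= [0.4, 0.6]
Intersecting with [0,1]: [0.4, 0.6]
Measure = 0.6 - 0.4 = 0.2


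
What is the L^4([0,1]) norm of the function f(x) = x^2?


Step 1: ||f||_4 = (integral_0^1 |x^2|^4 dx)^(1/4)
     = (integral_0^1 x^8 dx)^(1/4)
Step 2: integral_0^1 x^8 dx = [x^9/(9)] from 0 to 1 = 1^9/9
     = 1/9 = 0.111111
Step 3: ||f||_4 = (0.111111)^(1/4) = 0.57735


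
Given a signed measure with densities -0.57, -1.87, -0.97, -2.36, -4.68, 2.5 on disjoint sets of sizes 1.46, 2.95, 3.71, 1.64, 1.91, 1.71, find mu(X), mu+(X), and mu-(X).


Step 1: Compute signed measure on each set:
  Set 1: -0.57 * 1.46 = -0.8322
  Set 2: -1.87 * 2.95 = -5.5165
  Set 3: -0.97 * 3.71 = -3.5987
  Set 4: -2.36 * 1.64 = -3.8704
  Set 5: -4.68 * 1.91 = -8.9388
  Set 6: 2.5 * 1.71 = 4.275
Step 2: Total signed measure = (-0.8322) + (-5.5165) + (-3.5987) + (-3.8704) + (-8.9388) + (4.275)
     = -18.4816
Step 3: Positive part mu+(X) = sum of positive contributions = 4.275
Step 4: Negative part mu-(X) = |sum of negative contributions| = 22.7566


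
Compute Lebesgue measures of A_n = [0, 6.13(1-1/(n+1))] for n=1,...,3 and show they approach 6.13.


By continuity of measure from below: if A_n increases to A, then m(A_n) -> m(A).
Here A = [0, 6.13], so m(A) = 6.13
Step 1: a_1 = 6.13*(1 - 1/2) = 3.065, m(A_1) = 3.065
Step 2: a_2 = 6.13*(1 - 1/3) = 4.0867, m(A_2) = 4.0867
Step 3: a_3 = 6.13*(1 - 1/4) = 4.5975, m(A_3) = 4.5975
Limit: m(A_n) -> m([0,6.13]) = 6.13


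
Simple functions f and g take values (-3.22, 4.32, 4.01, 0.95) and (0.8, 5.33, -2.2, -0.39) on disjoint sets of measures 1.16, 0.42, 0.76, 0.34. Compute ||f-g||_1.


Step 1: Compute differences f_i - g_i:
  -3.22 - 0.8 = -4.02
  4.32 - 5.33 = -1.01
  4.01 - -2.2 = 6.21
  0.95 - -0.39 = 1.34
Step 2: Compute |diff|^1 * measure for each set:
  |-4.02|^1 * 1.16 = 4.02 * 1.16 = 4.6632
  |-1.01|^1 * 0.42 = 1.01 * 0.42 = 0.4242
  |6.21|^1 * 0.76 = 6.21 * 0.76 = 4.7196
  |1.34|^1 * 0.34 = 1.34 * 0.34 = 0.4556
Step 3: Sum = 10.2626
Step 4: ||f-g||_1 = (10.2626)^(1/1) = 10.2626


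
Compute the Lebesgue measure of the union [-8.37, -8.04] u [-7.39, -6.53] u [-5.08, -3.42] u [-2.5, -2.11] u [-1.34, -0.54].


For pairwise disjoint intervals, m(union) = sum of lengths.
= (-8.04 - -8.37) + (-6.53 - -7.39) + (-3.42 - -5.08) + (-2.11 - -2.5) + (-0.54 - -1.34)
= 0.33 + 0.86 + 1.66 + 0.39 + 0.8
= 4.04


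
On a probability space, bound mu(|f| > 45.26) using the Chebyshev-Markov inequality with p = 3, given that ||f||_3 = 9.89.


Chebyshev/Markov inequality: mu(|f| > eps) <= (||f||_p / eps)^p
Step 1: ||f||_3 / eps = 9.89 / 45.26 = 0.218515
Step 2: Raise to power p = 3:
  (0.218515)^3 = 0.010434
Step 3: Therefore mu(|f| > 45.26) <= 0.010434


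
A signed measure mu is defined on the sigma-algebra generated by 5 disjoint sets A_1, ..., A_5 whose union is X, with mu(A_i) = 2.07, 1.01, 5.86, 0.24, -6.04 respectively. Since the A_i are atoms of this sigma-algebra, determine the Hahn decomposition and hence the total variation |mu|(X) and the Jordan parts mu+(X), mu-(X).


Step 1: Every measurable set is a union of atoms (the cells / points), so a Hahn decomposition is
  obtained by grouping atoms by sign: P = union of atoms with mu > 0, N = union of the remaining atoms.
  Atoms in P (indices): 1, 2, 3, 4;  atoms in N (indices): 5
  Positive values: 2.07, 1.01, 5.86, 0.24
  Negative values: -6.04
Step 2: mu+(X) = mu(P) = sum of positive atom values = 9.18
Step 3: mu-(X) = -mu(N) = sum of |negative atom values| = 6.04
Step 4: |mu|(X) = mu+(X) + mu-(X) = 9.18 + 6.04 = 15.22


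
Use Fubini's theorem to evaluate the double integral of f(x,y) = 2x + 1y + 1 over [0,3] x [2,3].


By Fubini, integrate in x first, then y.
Step 1: Fix y, integrate over x in [0,3]:
  integral(2x + 1y + 1, x=0..3)
  = 2*(3^2 - 0^2)/2 + (1y + 1)*(3 - 0)
  = 9 + (1y + 1)*3
  = 9 + 3y + 3
  = 12 + 3y
Step 2: Integrate over y in [2,3]:
  integral(12 + 3y, y=2..3)
  = 12*1 + 3*(3^2 - 2^2)/2
  = 12 + 7.5
  = 19.5


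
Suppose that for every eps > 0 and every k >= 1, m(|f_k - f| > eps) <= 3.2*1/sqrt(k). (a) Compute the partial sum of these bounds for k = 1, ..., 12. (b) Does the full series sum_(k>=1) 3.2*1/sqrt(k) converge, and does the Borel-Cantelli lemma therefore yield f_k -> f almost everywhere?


Step 1: List the terms 3.2*1/sqrt(k) for k = 1 to 12:
  k=1: 3.2
  k=2: 2.262742
  k=3: 1.847521
  k=4: 1.6
  k=5: 1.431084
  k=6: 1.306395
  k=7: 1.209486
  k=8: 1.131371
  k=9: 1.066667
  k=10: 1.011929
  k=11: 0.964836
  k=12: 0.92376
Step 2: Partial sum = 3.2 + 2.262742 + 1.847521 + 1.6 + 1.431084 + 1.306395 + 1.209486 + 1.131371 + 1.066667 + 1.011929 + 0.964836 + 0.92376
     = 17.95579
Step 3: The full series sum_(k>=1) 3.2*1/sqrt(k) diverges (p-series with p = 1/2 <= 1; a nonzero constant multiple of a divergent series diverges).
Step 4: The (first) Borel-Cantelli lemma requires a summable sequence of measures, so it does not apply here;
        from this bound alone no conclusion about a.e. convergence can be drawn (convergence in measure still
        gives an a.e.-convergent subsequence, but not a.e. convergence of the whole sequence).
Conclusion: series diverges; Borel-Cantelli is inconclusive about a.e. convergence of f_k.


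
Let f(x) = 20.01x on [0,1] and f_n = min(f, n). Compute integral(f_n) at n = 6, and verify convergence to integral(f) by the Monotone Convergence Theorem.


f(x) = 20.01x on [0,1]; f_n(x) = min(20.01x, n). At n = 6:
Step 1: f(x) reaches 6 at x = 6/20.01 = 0.29985
Step 2: integral(f_6) = integral(20.01x, 0, 0.29985) + integral(6, 0.29985, 1)
       = 20.01*0.29985^2/2 + 6*(1 - 0.29985)
       = 0.89955 + 4.2009
       = 5.10045
Step 3: As n -> infinity, f_n increases to f, so by MCT integral(f_n) -> integral(f) = 20.01/2 = 10.005.
Convergence: integral(f_6) = 5.10045 -> 10.005 as n -> infinity


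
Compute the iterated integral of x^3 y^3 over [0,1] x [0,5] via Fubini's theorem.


By Fubini's theorem, the double integral factors as a product of single integrals:
Step 1: integral_0^1 x^3 dx = [x^4/4] from 0 to 1
     = 1^4/4 = 0.25
Step 2: integral_0^5 y^3 dy = [y^4/4] from 0 to 5
     = 5^4/4 = 156.25
Step 3: Double integral = 0.25 * 156.25 = 39.0625


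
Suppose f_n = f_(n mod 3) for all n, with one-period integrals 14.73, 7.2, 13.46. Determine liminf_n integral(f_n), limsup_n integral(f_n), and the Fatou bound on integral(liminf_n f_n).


The sequence (integral(f_n)) is periodic with period 3, repeating the values 14.73, 7.2, 13.46 indefinitely.
Step 1: For a periodic sequence, every tail (a_m, a_(m+1), ...) contains all 3 period values infinitely often.
Step 2: Hence inf of every tail = min of the period values = min(14.73, 7.2, 13.46) = 7.2.
        liminf_n integral(f_n) = sup over m of (inf of tail from m) = 7.2.
Step 3: Similarly sup of every tail = max of the period values = 14.73.
        limsup_n integral(f_n) = 14.73.
Step 4: Fatou's lemma: integral(liminf_n f_n) <= liminf_n integral(f_n) = 7.2.
        So the integral of the pointwise liminf is at most 7.2.


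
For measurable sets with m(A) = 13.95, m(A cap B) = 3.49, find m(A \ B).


m(A \ B) = m(A) - m(A n B)
= 13.95 - 3.49
= 10.46


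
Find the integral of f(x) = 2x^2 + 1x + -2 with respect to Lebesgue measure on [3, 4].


The Lebesgue integral of a Riemann-integrable function agrees with the Riemann integral.
Antiderivative F(x) = (2/3)x^3 + (1/2)x^2 + -2x
F(4) = (2/3)*4^3 + (1/2)*4^2 + -2*4
     = (2/3)*64 + (1/2)*16 + -2*4
     = 42.666667 + 8 + -8
     = 42.666667
F(3) = 16.5
Integral = F(4) - F(3) = 42.666667 - 16.5 = 26.166667


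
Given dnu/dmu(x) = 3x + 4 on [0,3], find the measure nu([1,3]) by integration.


nu(A) = integral_A (dnu/dmu) dmu = integral_1^3 (3x + 4) dx
Step 1: Antiderivative F(x) = (3/2)x^2 + 4x
Step 2: F(3) = (3/2)*3^2 + 4*3 = 13.5 + 12 = 25.5
Step 3: F(1) = (3/2)*1^2 + 4*1 = 1.5 + 4 = 5.5
Step 4: nu([1,3]) = F(3) - F(1) = 25.5 - 5.5 = 20


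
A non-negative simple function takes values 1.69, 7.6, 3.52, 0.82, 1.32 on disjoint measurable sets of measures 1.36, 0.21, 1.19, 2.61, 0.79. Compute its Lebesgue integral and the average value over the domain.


Step 1: Integral = sum(value_i * measure_i)
= 1.69*1.36 + 7.6*0.21 + 3.52*1.19 + 0.82*2.61 + 1.32*0.79
= 2.2984 + 1.596 + 4.1888 + 2.1402 + 1.0428
= 11.2662
Step 2: Total measure of domain = 1.36 + 0.21 + 1.19 + 2.61 + 0.79 = 6.16
Step 3: Average value = 11.2662 / 6.16 = 1.828929


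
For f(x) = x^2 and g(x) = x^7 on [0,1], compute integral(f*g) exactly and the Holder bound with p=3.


Step 1: Exact integral of f*g = integral(x^9, 0, 1) = 1/10
     = 0.1
Step 2: Holder bound with p=3, q=1.5:
  ||f||_p = (integral x^6 dx)^(1/3) = (1/7)^(1/3) = 0.522758
  ||g||_q = (integral x^10.5 dx)^(1/1.5) = (1/11.5)^(1/1.5) = 0.196276
Step 3: Holder bound = ||f||_p * ||g||_q = 0.522758 * 0.196276 = 0.102605
Verification: 0.1 <= 0.102605 (Holder holds)
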